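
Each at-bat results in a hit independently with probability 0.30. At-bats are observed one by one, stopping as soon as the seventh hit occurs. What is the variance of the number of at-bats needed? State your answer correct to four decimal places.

Y = total at-bats until the seventh success; negative binomial with r=7, p=0.30.
Var(Y) = r(1−p)/p² = 7·0.70 / 0.30² = 54.444444

54.4444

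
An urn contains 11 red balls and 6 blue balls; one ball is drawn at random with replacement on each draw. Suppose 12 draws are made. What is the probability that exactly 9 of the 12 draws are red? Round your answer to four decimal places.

X ~ Binomial(n=12, p=0.647059).
P(X=9) = C(12,9) · p^9 · (1−p)^3
= 220 · 0.019884 · 0.043965 = 0.192320

0.1923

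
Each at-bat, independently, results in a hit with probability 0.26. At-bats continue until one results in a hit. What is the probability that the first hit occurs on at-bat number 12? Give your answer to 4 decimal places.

0.0095

Geometric (trials to first success), p = 0.26.
P(Y = 12) = (1−p)^11 · p = 0.036438 · 0.26 = 0.009474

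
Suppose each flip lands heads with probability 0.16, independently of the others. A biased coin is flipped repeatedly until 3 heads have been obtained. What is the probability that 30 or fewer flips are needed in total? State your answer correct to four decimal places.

0.8796

Finishing within 30 flips ⇔ at least 3 successes in the first 30. With X ~ Binomial(30, 0.16), P(Y ≤ 30) = 1 − P(X ≤ 2).
  k=0: C(30,0)·0.16^0·0.84^30 = 0.005350
  k=1: C(30,1)·0.16^1·0.84^29 = 0.030573
  k=2: C(30,2)·0.16^2·0.84^28 = 0.084440
1 − 0.120364 = 0.879636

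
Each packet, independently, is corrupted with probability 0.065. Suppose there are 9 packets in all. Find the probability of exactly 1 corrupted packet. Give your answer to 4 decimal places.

X ~ Binomial(n=9, p=0.065).
P(X=1) = C(9,1) · p^1 · (1−p)^8
= 9 · 0.065 · 0.58411 = 0.341703

0.3417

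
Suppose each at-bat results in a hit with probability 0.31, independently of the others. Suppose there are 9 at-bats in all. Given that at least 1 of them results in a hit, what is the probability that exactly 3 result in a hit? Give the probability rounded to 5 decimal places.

0.27999

X ~ Binomial(9, 0.31). Want P(X=3 | X≥1) = P(X=3) / P(X≥1).
P(X=3) = C(9,3)·0.31^3·0.69^6 = 0.2700592
P(X≥1) = 1 − 0.0354521 = 0.9645479
Ratio = 0.2700592 / 0.9645479 = 0.2799852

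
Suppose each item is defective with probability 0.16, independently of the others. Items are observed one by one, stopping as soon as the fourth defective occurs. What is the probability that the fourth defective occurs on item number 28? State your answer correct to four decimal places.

0.0292

Y = trial on which the fourth success occurs; negative binomial, r=4, p=0.16.
P(Y=28) = C(27,3) · p^4 · (1−p)^24
= 2925 · 0.00065536 · 0.01523 = 0.029195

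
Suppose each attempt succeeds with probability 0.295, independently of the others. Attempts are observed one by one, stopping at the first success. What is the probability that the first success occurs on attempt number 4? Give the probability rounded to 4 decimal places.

Geometric (trials to first success), p = 0.295.
P(Y = 4) = (1−p)^3 · p = 0.3504 · 0.295 = 0.103369

0.1034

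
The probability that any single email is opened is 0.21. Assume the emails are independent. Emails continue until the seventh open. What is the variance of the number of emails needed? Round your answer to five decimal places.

Y = total emails until the seventh success; negative binomial with r=7, p=0.21.
Var(Y) = r(1−p)/p² = 7·0.79 / 0.21² = 125.3968254

125.39683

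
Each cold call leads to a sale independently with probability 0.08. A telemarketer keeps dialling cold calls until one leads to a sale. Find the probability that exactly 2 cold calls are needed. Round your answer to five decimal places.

0.07360

Geometric (trials to first success), p = 0.08.
P(Y = 2) = (1−p)^1 · p = 0.92 · 0.08 = 0.0736000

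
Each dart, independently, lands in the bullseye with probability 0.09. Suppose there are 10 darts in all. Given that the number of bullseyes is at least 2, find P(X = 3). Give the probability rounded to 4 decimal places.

0.2005

X ~ Binomial(10, 0.09). Want P(X=3 | X≥2) = P(X=3) / P(X≥2).
P(X=3) = C(10,3)·0.09^3·0.91^7 = 0.045206
P(X≥2) = 1 − 0.389416 − 0.385137 = 0.225447
Ratio = 0.045206 / 0.225447 = 0.200518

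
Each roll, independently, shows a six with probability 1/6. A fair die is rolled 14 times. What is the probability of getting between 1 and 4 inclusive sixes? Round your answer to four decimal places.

X ~ Binomial(14, 0.166667); P(1 ≤ X ≤ 4) = Σ C(14,k) p^k (1−p)^(14−k) over k:
  k=1: C(14,1)·0.166667^1·0.833333^13 = 0.218082
  k=2: C(14,2)·0.166667^2·0.833333^12 = 0.283507
  k=3: C(14,3)·0.166667^3·0.833333^11 = 0.226806
  k=4: C(14,4)·0.166667^4·0.833333^10 = 0.124743
Total = 0.853138

0.8531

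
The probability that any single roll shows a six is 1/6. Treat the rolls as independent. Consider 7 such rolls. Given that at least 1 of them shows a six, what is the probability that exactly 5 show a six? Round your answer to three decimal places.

X ~ Binomial(7, 0.166667). Want P(X=5 | X≥1) = P(X=5) / P(X≥1).
P(X=5) = C(7,5)·0.166667^5·0.833333^2 = 0.00188
P(X≥1) = 1 − 0.27908 = 0.72092
Ratio = 0.00188 / 0.72092 = 0.00260

0.003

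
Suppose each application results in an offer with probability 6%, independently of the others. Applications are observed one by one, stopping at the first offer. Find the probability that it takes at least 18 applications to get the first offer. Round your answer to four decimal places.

0.3493

Y = number of applications to the first success; geometric, p = 0.06.
P(Y > 17) = P(first 17 all fail) = (1−p)^17 = 0.349280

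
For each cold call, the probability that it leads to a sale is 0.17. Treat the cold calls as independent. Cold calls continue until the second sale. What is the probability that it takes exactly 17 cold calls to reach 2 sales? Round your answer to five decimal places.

0.02826

Y = trial on which the second success occurs; negative binomial, r=2, p=0.17.
P(Y=17) = C(16,1) · p^2 · (1−p)^15
= 16 · 0.0289 · 0.061118 = 0.0282611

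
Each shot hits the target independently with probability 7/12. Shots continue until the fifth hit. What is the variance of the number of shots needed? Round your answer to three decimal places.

6.122

Y = total shots until the fifth success; negative binomial with r=5, p=0.583333.
Var(Y) = r(1−p)/p² = 5·0.416667 / 0.583333² = 6.12245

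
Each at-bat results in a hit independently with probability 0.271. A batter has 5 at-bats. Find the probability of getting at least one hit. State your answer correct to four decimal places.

P(at least one) = 1 − P(none) = 1 − (1 − 0.271)^5
= 1 − 0.205891 = 0.794109

0.7941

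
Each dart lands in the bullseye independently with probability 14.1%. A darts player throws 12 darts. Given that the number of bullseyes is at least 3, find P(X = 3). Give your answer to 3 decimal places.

X ~ Binomial(12, 0.141). Want P(X=3 | X≥3) = P(X=3) / P(X≥3).
P(X=3) = C(12,3)·0.141^3·0.859^9 = 0.15704
P(X≥3) = 1 − 0.16141 − 0.31793 − 0.28702 = 0.23365
Ratio = 0.15704 / 0.23365 = 0.67213

0.672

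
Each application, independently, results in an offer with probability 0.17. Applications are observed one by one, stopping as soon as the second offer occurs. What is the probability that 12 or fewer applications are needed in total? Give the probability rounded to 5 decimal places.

0.63039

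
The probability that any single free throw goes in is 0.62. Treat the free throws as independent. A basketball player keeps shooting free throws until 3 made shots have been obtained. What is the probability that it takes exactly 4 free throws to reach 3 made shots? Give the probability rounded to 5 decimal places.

0.27169

Y = trial on which the third success occurs; negative binomial, r=3, p=0.62.
P(Y=4) = C(3,2) · p^3 · (1−p)^1
= 3 · 0.23833 · 0.38 = 0.2716939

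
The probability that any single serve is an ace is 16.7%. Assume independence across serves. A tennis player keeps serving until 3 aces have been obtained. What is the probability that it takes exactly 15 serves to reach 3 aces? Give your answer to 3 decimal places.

0.047

Y = trial on which the third success occurs; negative binomial, r=3, p=0.167.
P(Y=15) = C(14,2) · p^3 · (1−p)^12
= 91 · 0.0046575 · 0.11162 = 0.04731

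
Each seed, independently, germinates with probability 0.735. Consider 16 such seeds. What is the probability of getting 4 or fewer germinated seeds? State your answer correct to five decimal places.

X ~ Binomial(16, 0.735); P(X ≤ 4) = Σ C(16,k) p^k (1−p)^(16−k) over k:
  k=0: C(16,0)·0.735^0·0.265^16 = 0.0000000
  k=1: C(16,1)·0.735^1·0.265^15 = 0.0000000
  k=2: C(16,2)·0.735^2·0.265^14 = 0.0000005
  k=3: C(16,3)·0.735^3·0.265^13 = 0.0000071
  k=4: C(16,4)·0.735^4·0.265^12 = 0.0000637
Total = 0.0000713

0.00007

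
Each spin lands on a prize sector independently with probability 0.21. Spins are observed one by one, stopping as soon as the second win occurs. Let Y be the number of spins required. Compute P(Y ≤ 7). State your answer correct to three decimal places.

0.451

Finishing within 7 spins ⇔ at least 2 successes in the first 7. With X ~ Binomial(7, 0.21), P(Y ≤ 7) = 1 − P(X ≤ 1).
  k=0: C(7,0)·0.21^0·0.79^7 = 0.19204
  k=1: C(7,1)·0.21^1·0.79^6 = 0.35734
1 − 0.54938 = 0.45062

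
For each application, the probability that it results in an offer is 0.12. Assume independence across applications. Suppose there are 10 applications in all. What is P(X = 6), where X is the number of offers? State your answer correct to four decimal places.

X ~ Binomial(n=10, p=0.12).
P(X=6) = C(10,6) · p^6 · (1−p)^4
= 210 · 2.986e-06 · 0.5997 = 0.000376

0.0004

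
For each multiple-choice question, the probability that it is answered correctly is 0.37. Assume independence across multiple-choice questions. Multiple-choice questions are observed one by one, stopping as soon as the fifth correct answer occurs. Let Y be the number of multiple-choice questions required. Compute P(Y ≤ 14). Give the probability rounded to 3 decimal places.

Finishing within 14 multiple-choice questions ⇔ at least 5 successes in the first 14. With X ~ Binomial(14, 0.37), P(Y ≤ 14) = 1 − P(X ≤ 4).
  k=0: C(14,0)·0.37^0·0.63^14 = 0.00155
  k=1: C(14,1)·0.37^1·0.63^13 = 0.01276
  k=2: C(14,2)·0.37^2·0.63^12 = 0.04870
  k=3: C(14,3)·0.37^3·0.63^11 = 0.11441
  k=4: C(14,4)·0.37^4·0.63^10 = 0.18478
1 − 0.36219 = 0.63781

0.638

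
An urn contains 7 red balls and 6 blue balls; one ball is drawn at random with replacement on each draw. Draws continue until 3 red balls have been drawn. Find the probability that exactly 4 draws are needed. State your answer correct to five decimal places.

0.21617

Y = trial on which the third success occurs; negative binomial, r=3, p=0.538462.
P(Y=4) = C(3,2) · p^3 · (1−p)^1
= 3 · 0.15612 · 0.46154 = 0.2161689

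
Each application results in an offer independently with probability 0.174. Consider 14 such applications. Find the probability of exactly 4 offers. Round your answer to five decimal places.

0.13565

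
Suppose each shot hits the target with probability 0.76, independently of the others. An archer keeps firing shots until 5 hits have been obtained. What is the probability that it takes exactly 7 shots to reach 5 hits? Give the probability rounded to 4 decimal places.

0.2191

Y = trial on which the fifth success occurs; negative binomial, r=5, p=0.76.
P(Y=7) = C(6,4) · p^5 · (1−p)^2
= 15 · 0.25355 · 0.0576 = 0.219069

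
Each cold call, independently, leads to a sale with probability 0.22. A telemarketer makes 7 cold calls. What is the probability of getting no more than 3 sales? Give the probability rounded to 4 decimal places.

X ~ Binomial(7, 0.22); P(X ≤ 3) = Σ C(7,k) p^k (1−p)^(7−k) over k:
  k=0: C(7,0)·0.22^0·0.78^7 = 0.175656
  k=1: C(7,1)·0.22^1·0.78^6 = 0.346807
  k=2: C(7,2)·0.22^2·0.78^5 = 0.293452
  k=3: C(7,3)·0.22^3·0.78^4 = 0.137948
Total = 0.953863

0.9539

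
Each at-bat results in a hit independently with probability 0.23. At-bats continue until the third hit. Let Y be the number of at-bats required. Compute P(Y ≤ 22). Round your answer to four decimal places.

0.9103

Finishing within 22 at-bats ⇔ at least 3 successes in the first 22. With X ~ Binomial(22, 0.23), P(Y ≤ 22) = 1 − P(X ≤ 2).
  k=0: C(22,0)·0.23^0·0.77^22 = 0.003183
  k=1: C(22,1)·0.23^1·0.77^21 = 0.020915
  k=2: C(22,2)·0.23^2·0.77^20 = 0.065597
1 − 0.089694 = 0.910306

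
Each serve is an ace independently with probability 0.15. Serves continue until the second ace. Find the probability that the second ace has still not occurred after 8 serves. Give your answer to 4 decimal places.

0.6572

Needing more than 8 serves ⇔ fewer than 2 successes in the first 8. With X ~ Binomial(8, 0.15), P(Y > 8) = P(X ≤ 1).
  k=0: C(8,0)·0.15^0·0.85^8 = 0.272491
  k=1: C(8,1)·0.15^1·0.85^7 = 0.384693
P(X ≤ 1) = 0.657183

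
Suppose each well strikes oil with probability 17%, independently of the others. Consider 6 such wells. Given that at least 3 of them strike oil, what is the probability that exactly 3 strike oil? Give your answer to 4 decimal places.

0.8572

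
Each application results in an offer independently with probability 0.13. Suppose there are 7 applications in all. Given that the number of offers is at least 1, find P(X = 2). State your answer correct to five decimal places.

X ~ Binomial(7, 0.13). Want P(X=2 | X≥1) = P(X=2) / P(X≥1).
P(X=2) = C(7,2)·0.13^2·0.87^5 = 0.1768896
P(X≥1) = 1 − 0.3772548 = 0.6227452
Ratio = 0.1768896 / 0.6227452 = 0.2840481

0.28405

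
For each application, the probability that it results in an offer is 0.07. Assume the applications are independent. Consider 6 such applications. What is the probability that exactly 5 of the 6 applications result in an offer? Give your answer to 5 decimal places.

X ~ Binomial(n=6, p=0.07).
P(X=5) = C(6,5) · p^5 · (1−p)^1
= 6 · 1.6807e-06 · 0.93 = 0.0000094

0.00001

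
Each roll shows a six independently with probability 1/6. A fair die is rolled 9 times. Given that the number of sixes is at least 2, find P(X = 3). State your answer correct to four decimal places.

0.2848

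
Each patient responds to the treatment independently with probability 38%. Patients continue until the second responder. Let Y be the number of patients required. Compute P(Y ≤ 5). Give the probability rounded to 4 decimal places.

0.6276

Finishing within 5 patients ⇔ at least 2 successes in the first 5. With X ~ Binomial(5, 0.38), P(Y ≤ 5) = 1 − P(X ≤ 1).
  k=0: C(5,0)·0.38^0·0.62^5 = 0.091613
  k=1: C(5,1)·0.38^1·0.62^4 = 0.280750
1 − 0.372364 = 0.627636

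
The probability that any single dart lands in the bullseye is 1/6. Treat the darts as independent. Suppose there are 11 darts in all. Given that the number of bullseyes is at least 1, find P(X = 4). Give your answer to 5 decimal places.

0.08211

X ~ Binomial(11, 0.166667). Want P(X=4 | X≥1) = P(X=4) / P(X≥1).
P(X=4) = C(11,4)·0.166667^4·0.833333^7 = 0.0710625
P(X≥1) = 1 − 0.1345880 = 0.8654120
Ratio = 0.0710625 / 0.8654120 = 0.0821140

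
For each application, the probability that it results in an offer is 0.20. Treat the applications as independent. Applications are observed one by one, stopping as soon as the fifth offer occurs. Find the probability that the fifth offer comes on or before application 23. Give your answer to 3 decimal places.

Finishing within 23 applications ⇔ at least 5 successes in the first 23. With X ~ Binomial(23, 0.20), P(Y ≤ 23) = 1 − P(X ≤ 4).
  k=0: C(23,0)·0.20^0·0.80^23 = 0.00590
  k=1: C(23,1)·0.20^1·0.80^22 = 0.03394
  k=2: C(23,2)·0.20^2·0.80^21 = 0.09334
  k=3: C(23,3)·0.20^3·0.80^20 = 0.16335
  k=4: C(23,4)·0.20^4·0.80^19 = 0.20418
1 − 0.50071 = 0.49929

0.499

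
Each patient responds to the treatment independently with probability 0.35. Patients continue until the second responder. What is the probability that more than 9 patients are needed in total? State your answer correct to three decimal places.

Needing more than 9 patients ⇔ fewer than 2 successes in the first 9. With X ~ Binomial(9, 0.35), P(Y > 9) = P(X ≤ 1).
  k=0: C(9,0)·0.35^0·0.65^9 = 0.02071
  k=1: C(9,1)·0.35^1·0.65^8 = 0.10037
P(X ≤ 1) = 0.12109

0.121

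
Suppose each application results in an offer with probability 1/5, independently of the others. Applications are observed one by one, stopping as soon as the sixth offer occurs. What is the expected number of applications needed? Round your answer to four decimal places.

30.0000

Y = total applications until the sixth success; negative binomial with r=6, p=0.20.
E[Y] = r / p = 6 / 0.20 = 30.000000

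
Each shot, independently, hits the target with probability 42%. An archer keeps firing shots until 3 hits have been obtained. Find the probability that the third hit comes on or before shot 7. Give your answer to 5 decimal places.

Finishing within 7 shots ⇔ at least 3 successes in the first 7. With X ~ Binomial(7, 0.42), P(Y ≤ 7) = 1 − P(X ≤ 2).
  k=0: C(7,0)·0.42^0·0.58^7 = 0.0220798
  k=1: C(7,1)·0.42^1·0.58^6 = 0.1119220
  k=2: C(7,2)·0.42^2·0.58^5 = 0.2431408
1 − 0.3771426 = 0.6228574

0.62286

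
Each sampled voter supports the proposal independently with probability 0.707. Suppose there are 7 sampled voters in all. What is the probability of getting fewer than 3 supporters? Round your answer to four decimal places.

0.0260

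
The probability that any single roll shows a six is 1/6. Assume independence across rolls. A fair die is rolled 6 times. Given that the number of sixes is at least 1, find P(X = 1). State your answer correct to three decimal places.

X ~ Binomial(6, 0.166667). Want P(X=1 | X≥1) = P(X=1) / P(X≥1).
P(X=1) = C(6,1)·0.166667^1·0.833333^5 = 0.40188
P(X≥1) = 1 − 0.33490 = 0.66510
Ratio = 0.40188 / 0.66510 = 0.60423

0.604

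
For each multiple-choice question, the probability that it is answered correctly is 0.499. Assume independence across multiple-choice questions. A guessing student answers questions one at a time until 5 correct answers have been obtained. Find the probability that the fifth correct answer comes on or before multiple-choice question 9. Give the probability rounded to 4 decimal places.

0.4975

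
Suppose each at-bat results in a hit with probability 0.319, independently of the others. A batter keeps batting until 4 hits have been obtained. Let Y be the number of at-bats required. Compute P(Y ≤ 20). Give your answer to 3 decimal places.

0.922

Finishing within 20 at-bats ⇔ at least 4 successes in the first 20. With X ~ Binomial(20, 0.319), P(Y ≤ 20) = 1 − P(X ≤ 3).
  k=0: C(20,0)·0.319^0·0.681^20 = 0.00046
  k=1: C(20,1)·0.319^1·0.681^19 = 0.00431
  k=2: C(20,2)·0.319^2·0.681^18 = 0.01919
  k=3: C(20,3)·0.319^3·0.681^17 = 0.05392
1 − 0.07788 = 0.92212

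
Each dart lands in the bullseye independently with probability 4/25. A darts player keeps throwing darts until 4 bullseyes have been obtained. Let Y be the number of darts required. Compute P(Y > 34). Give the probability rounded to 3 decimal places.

0.184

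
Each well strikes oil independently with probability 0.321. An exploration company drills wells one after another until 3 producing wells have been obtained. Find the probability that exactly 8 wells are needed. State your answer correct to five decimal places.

Y = trial on which the third success occurs; negative binomial, r=3, p=0.321.
P(Y=8) = C(7,2) · p^3 · (1−p)^5
= 21 · 0.033076 · 0.14433 = 0.1002497

0.10025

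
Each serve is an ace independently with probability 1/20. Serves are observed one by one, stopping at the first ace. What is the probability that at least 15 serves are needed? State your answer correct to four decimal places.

Y = number of serves to the first success; geometric, p = 0.05.
P(Y > 14) = P(first 14 all fail) = (1−p)^14 = 0.487675

0.4877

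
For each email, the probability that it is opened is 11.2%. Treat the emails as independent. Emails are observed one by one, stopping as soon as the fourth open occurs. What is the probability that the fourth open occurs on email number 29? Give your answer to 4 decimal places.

Y = trial on which the fourth success occurs; negative binomial, r=4, p=0.112.
P(Y=29) = C(28,3) · p^4 · (1−p)^25
= 3276 · 0.00015735 · 0.051324 = 0.026457

0.0265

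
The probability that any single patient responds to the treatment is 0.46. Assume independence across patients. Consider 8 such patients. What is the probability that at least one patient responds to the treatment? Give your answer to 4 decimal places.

P(at least one) = 1 − P(none) = 1 − (1 − 0.46)^8
= 1 − 0.007230 = 0.992770

0.9928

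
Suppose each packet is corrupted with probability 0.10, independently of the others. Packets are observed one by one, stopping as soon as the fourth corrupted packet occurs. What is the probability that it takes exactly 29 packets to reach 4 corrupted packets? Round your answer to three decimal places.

0.024

Y = trial on which the fourth success occurs; negative binomial, r=4, p=0.10.
P(Y=29) = C(28,3) · p^4 · (1−p)^25
= 3276 · 0.0001 · 0.07179 = 0.02352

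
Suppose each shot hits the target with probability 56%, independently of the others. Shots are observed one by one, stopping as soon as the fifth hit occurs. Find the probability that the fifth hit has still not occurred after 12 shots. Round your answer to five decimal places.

0.09876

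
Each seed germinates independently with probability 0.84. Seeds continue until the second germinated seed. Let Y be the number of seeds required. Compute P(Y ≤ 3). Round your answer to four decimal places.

0.9314

Finishing within 3 seeds ⇔ at least 2 successes in the first 3. With X ~ Binomial(3, 0.84), P(Y ≤ 3) = 1 − P(X ≤ 1).
  k=0: C(3,0)·0.84^0·0.16^3 = 0.004096
  k=1: C(3,1)·0.84^1·0.16^2 = 0.064512
1 − 0.068608 = 0.931392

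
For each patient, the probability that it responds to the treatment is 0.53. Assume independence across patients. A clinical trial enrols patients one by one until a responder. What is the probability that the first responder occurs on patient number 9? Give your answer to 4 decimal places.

0.0013

Geometric (trials to first success), p = 0.53.
P(Y = 9) = (1−p)^8 · p = 0.0023811 · 0.53 = 0.001262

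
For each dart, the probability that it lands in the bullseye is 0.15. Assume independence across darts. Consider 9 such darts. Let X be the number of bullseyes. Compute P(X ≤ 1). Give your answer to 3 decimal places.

0.599

X ~ Binomial(9, 0.15); P(X ≤ 1) = Σ C(9,k) p^k (1−p)^(9−k) over k:
  k=0: C(9,0)·0.15^0·0.85^9 = 0.23162
  k=1: C(9,1)·0.15^1·0.85^8 = 0.36786
Total = 0.59948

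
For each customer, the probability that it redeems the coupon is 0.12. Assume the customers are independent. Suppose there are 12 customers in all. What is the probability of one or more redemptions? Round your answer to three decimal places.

P(at least one) = 1 − P(none) = 1 − (1 − 0.12)^12
= 1 − 0.21567 = 0.78433

0.784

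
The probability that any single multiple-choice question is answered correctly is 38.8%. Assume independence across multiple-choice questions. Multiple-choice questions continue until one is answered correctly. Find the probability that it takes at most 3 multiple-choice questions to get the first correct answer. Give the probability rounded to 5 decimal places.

0.77078

Y = number of multiple-choice questions to the first success; geometric, p = 0.388.
P(Y ≤ 3) = 1 − (1−p)^3 = 1 − 0.2292209 = 0.7707791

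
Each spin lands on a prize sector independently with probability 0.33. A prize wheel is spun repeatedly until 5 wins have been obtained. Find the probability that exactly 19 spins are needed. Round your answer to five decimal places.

Y = trial on which the fifth success occurs; negative binomial, r=5, p=0.33.
P(Y=19) = C(18,4) · p^5 · (1−p)^14
= 3060 · 0.0039135 · 0.0036732 = 0.0439884

0.04399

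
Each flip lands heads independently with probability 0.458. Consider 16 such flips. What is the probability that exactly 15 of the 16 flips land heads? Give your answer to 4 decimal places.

X ~ Binomial(n=16, p=0.458).
P(X=15) = C(16,15) · p^15 · (1−p)^1
= 16 · 8.1843e-06 · 0.542 = 0.000071

0.0001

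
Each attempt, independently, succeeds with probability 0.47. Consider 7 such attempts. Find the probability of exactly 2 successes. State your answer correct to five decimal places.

X ~ Binomial(n=7, p=0.47).
P(X=2) = C(7,2) · p^2 · (1−p)^5
= 21 · 0.2209 · 0.04182 = 0.1939967

0.19400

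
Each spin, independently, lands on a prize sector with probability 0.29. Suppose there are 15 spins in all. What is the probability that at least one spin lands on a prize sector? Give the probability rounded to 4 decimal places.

P(at least one) = 1 − P(none) = 1 − (1 − 0.29)^15
= 1 − 0.005873 = 0.994127

0.9941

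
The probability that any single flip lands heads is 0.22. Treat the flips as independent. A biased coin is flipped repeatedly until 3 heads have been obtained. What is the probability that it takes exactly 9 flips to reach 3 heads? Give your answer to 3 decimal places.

Y = trial on which the third success occurs; negative binomial, r=3, p=0.22.
P(Y=9) = C(8,2) · p^3 · (1−p)^6
= 28 · 0.010648 · 0.2252 = 0.06714

0.067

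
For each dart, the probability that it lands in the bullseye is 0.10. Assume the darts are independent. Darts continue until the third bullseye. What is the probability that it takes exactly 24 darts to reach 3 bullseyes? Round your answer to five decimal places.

0.02768

Y = trial on which the third success occurs; negative binomial, r=3, p=0.10.
P(Y=24) = C(23,2) · p^3 · (1−p)^21
= 253 · 0.001 · 0.10942 = 0.0276830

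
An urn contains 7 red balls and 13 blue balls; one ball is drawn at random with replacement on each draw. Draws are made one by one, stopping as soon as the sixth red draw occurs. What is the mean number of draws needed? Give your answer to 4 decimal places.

17.1429

Y = total draws until the sixth success; negative binomial with r=6, p=0.35.
E[Y] = r / p = 6 / 0.35 = 17.142857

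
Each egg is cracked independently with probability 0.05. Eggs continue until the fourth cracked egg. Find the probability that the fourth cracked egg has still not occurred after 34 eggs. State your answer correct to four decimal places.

0.9119

Needing more than 34 eggs ⇔ fewer than 4 successes in the first 34. With X ~ Binomial(34, 0.05), P(Y > 34) = P(X ≤ 3).
  k=0: C(34,0)·0.05^0·0.95^34 = 0.174825
  k=1: C(34,1)·0.05^1·0.95^33 = 0.312844
  k=2: C(34,2)·0.05^2·0.95^32 = 0.271680
  k=3: C(34,3)·0.05^3·0.95^31 = 0.152522
P(X ≤ 3) = 0.911871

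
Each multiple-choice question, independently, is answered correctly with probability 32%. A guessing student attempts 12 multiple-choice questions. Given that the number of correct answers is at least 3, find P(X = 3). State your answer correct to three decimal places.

X ~ Binomial(12, 0.32). Want P(X=3 | X≥3) = P(X=3) / P(X≥3).
P(X=3) = C(12,3)·0.32^3·0.68^9 = 0.22411
P(X≥3) = 1 − 0.00977 − 0.05520 − 0.14287 = 0.79216
Ratio = 0.22411 / 0.79216 = 0.28290

0.283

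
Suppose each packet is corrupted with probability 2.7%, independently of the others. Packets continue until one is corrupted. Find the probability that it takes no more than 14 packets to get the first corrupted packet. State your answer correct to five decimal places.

Y = number of packets to the first success; geometric, p = 0.027.
P(Y ≤ 14) = 1 − (1−p)^14 = 1 − 0.6816788 = 0.3183212

0.31832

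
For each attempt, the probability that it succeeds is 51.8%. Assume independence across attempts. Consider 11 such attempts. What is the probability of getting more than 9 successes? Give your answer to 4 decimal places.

0.0081

X ~ Binomial(11, 0.518); P(X ≥ 10) = Σ C(11,k) p^k (1−p)^(11−k) over k:
  k=10: C(11,10)·0.518^10·0.482^1 = 0.007375
  k=11: C(11,11)·0.518^11·0.482^0 = 0.000720
Total = 0.008095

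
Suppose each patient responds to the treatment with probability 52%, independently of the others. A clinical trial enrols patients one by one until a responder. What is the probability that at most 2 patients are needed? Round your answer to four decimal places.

Y = number of patients to the first success; geometric, p = 0.52.
P(Y ≤ 2) = 1 − (1−p)^2 = 1 − 0.230400 = 0.769600

0.7696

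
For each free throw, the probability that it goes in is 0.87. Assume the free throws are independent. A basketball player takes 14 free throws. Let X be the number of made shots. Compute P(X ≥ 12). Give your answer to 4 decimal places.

X ~ Binomial(14, 0.87); P(X ≥ 12) = Σ C(14,k) p^k (1−p)^(14−k) over k:
  k=12: C(14,12)·0.87^12·0.13^2 = 0.289174
  k=13: C(14,13)·0.87^13·0.13^1 = 0.297729
  k=14: C(14,14)·0.87^14·0.13^0 = 0.142321
Total = 0.729224

0.7292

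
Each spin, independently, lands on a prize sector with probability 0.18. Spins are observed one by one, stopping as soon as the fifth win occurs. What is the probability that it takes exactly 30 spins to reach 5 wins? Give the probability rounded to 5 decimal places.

0.03143

Y = trial on which the fifth success occurs; negative binomial, r=5, p=0.18.
P(Y=30) = C(29,4) · p^5 · (1−p)^25
= 23751 · 0.00018896 · 0.007004 = 0.0314334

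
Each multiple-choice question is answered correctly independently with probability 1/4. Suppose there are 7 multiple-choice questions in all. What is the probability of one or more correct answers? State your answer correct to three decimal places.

0.867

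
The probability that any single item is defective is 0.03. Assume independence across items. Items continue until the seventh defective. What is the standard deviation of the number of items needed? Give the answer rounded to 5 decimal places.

86.85876

Y = total items until the seventh success; negative binomial with r=7, p=0.03.
SD(Y) = √[r(1−p)/p²] = √(7544.4444444) = 86.8587615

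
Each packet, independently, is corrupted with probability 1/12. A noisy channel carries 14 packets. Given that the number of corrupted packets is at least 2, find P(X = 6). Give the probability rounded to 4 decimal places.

X ~ Binomial(14, 0.083333). Want P(X=6 | X≥2) = P(X=6) / P(X≥2).
P(X=6) = C(14,6)·0.083333^6·0.916667^8 = 0.000501
P(X≥2) = 1 − 0.295774 − 0.376440 = 0.327786
Ratio = 0.000501 / 0.327786 = 0.001530

0.0015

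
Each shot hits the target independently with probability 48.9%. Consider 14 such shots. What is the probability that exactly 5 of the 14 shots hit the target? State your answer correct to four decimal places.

X ~ Binomial(n=14, p=0.489).
P(X=5) = C(14,5) · p^5 · (1−p)^9
= 2002 · 0.02796 · 0.0023757 = 0.132983

0.1330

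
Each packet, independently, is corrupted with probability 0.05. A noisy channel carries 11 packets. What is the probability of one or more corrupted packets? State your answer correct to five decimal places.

0.43120

P(at least one) = 1 − P(none) = 1 − (1 − 0.05)^11
= 1 − 0.5688001 = 0.4311999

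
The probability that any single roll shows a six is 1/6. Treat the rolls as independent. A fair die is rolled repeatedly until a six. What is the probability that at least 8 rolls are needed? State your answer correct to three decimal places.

0.279

Y = number of rolls to the first success; geometric, p = 0.166667.
P(Y > 7) = P(first 7 all fail) = (1−p)^7 = 0.27908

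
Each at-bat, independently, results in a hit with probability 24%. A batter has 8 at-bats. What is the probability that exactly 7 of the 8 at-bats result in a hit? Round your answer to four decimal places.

X ~ Binomial(n=8, p=0.24).
P(X=7) = C(8,7) · p^7 · (1−p)^1
= 8 · 4.5865e-05 · 0.76 = 0.000279

0.0003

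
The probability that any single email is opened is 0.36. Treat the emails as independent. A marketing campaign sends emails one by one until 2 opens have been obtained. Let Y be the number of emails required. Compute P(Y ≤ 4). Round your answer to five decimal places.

0.45474

Finishing within 4 emails ⇔ at least 2 successes in the first 4. With X ~ Binomial(4, 0.36), P(Y ≤ 4) = 1 − P(X ≤ 1).
  k=0: C(4,0)·0.36^0·0.64^4 = 0.1677722
  k=1: C(4,1)·0.36^1·0.64^3 = 0.3774874
1 − 0.5452595 = 0.4547405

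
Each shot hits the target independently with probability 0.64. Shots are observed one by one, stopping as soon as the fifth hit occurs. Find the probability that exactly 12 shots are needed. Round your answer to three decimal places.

0.028

Y = trial on which the fifth success occurs; negative binomial, r=5, p=0.64.
P(Y=12) = C(11,4) · p^5 · (1−p)^7
= 330 · 0.10737 · 0.00078364 = 0.02777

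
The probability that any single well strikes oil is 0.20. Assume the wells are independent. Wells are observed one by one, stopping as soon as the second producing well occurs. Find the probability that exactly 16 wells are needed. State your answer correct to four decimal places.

Y = trial on which the second success occurs; negative binomial, r=2, p=0.20.
P(Y=16) = C(15,1) · p^2 · (1−p)^14
= 15 · 0.04 · 0.04398 = 0.026388

0.0264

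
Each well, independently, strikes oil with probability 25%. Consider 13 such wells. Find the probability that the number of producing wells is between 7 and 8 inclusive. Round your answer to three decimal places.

0.023

X ~ Binomial(13, 0.25); P(7 ≤ X ≤ 8) = Σ C(13,k) p^k (1−p)^(13−k) over k:
  k=7: C(13,7)·0.25^7·0.75^6 = 0.01864
  k=8: C(13,8)·0.25^8·0.75^5 = 0.00466
Total = 0.02330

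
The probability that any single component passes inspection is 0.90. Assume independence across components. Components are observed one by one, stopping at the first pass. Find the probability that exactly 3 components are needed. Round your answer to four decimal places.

Geometric (trials to first success), p = 0.90.
P(Y = 3) = (1−p)^2 · p = 0.01 · 0.90 = 0.009000

0.0090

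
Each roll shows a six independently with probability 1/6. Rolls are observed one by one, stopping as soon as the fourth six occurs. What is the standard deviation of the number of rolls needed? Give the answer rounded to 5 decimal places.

10.95445

Y = total rolls until the fourth success; negative binomial with r=4, p=0.166667.
SD(Y) = √[r(1−p)/p²] = √(120.0000000) = 10.9544512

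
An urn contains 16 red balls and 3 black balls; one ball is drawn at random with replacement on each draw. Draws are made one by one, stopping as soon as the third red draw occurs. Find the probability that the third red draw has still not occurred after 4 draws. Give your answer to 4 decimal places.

Needing more than 4 draws ⇔ fewer than 3 successes in the first 4. With X ~ Binomial(4, 0.842105), P(Y > 4) = P(X ≤ 2).
  k=0: C(4,0)·0.842105^0·0.157895^4 = 0.000622
  k=1: C(4,1)·0.842105^1·0.157895^3 = 0.013260
  k=2: C(4,2)·0.842105^2·0.157895^2 = 0.106077
P(X ≤ 2) = 0.119958

0.1200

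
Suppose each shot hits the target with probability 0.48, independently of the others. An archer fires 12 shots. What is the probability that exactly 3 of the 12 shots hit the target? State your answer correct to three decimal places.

X ~ Binomial(n=12, p=0.48).
P(X=3) = C(12,3) · p^3 · (1−p)^9
= 220 · 0.11059 · 0.0027799 = 0.06764

0.068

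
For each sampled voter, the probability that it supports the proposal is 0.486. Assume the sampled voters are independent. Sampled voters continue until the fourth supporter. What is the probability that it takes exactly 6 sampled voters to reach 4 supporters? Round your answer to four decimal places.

Y = trial on which the fourth success occurs; negative binomial, r=4, p=0.486.
P(Y=6) = C(5,3) · p^4 · (1−p)^2
= 10 · 0.055789 · 0.2642 = 0.147391

0.1474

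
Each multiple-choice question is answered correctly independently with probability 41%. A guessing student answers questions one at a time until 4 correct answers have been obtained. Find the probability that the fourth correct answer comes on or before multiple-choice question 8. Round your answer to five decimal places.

0.42922

Finishing within 8 multiple-choice questions ⇔ at least 4 successes in the first 8. With X ~ Binomial(8, 0.41), P(Y ≤ 8) = 1 − P(X ≤ 3).
  k=0: C(8,0)·0.41^0·0.59^8 = 0.0146830
  k=1: C(8,1)·0.41^1·0.59^7 = 0.0816278
  k=2: C(8,2)·0.41^2·0.59^6 = 0.1985353
  k=3: C(8,3)·0.41^3·0.59^5 = 0.2759305
1 − 0.5707766 = 0.4292234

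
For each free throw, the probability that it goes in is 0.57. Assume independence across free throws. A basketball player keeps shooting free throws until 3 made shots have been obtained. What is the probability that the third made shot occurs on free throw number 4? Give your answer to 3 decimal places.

0.239

Y = trial on which the third success occurs; negative binomial, r=3, p=0.57.
P(Y=4) = C(3,2) · p^3 · (1−p)^1
= 3 · 0.18519 · 0.43 = 0.23890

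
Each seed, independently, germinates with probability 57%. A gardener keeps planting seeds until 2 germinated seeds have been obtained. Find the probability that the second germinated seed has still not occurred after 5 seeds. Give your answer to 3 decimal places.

0.112

Needing more than 5 seeds ⇔ fewer than 2 successes in the first 5. With X ~ Binomial(5, 0.57), P(Y > 5) = P(X ≤ 1).
  k=0: C(5,0)·0.57^0·0.43^5 = 0.01470
  k=1: C(5,1)·0.57^1·0.43^4 = 0.09744
P(X ≤ 1) = 0.11214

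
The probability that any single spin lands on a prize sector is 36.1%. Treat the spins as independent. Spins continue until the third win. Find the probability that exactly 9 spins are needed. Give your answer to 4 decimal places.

Y = trial on which the third success occurs; negative binomial, r=3, p=0.361.
P(Y=9) = C(8,2) · p^3 · (1−p)^6
= 28 · 0.047046 · 0.068078 = 0.089678

0.0897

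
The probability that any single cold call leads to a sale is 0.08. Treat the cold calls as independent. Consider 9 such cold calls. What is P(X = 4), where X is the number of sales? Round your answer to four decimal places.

X ~ Binomial(n=9, p=0.08).
P(X=4) = C(9,4) · p^4 · (1−p)^5
= 126 · 4.096e-05 · 0.65908 = 0.003401

0.0034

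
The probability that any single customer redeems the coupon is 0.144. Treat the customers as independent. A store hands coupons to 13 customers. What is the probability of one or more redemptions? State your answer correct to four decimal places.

P(at least one) = 1 − P(none) = 1 − (1 − 0.144)^13
= 1 − 0.132483 = 0.867517

0.8675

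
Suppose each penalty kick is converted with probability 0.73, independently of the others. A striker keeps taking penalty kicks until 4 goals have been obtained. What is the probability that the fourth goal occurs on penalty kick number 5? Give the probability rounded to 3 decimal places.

Y = trial on which the fourth success occurs; negative binomial, r=4, p=0.73.
P(Y=5) = C(4,3) · p^4 · (1−p)^1
= 4 · 0.28398 · 0.27 = 0.30670

0.307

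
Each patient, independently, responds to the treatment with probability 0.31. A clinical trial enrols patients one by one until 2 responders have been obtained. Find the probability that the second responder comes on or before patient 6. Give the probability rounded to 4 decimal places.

0.6012

Finishing within 6 patients ⇔ at least 2 successes in the first 6. With X ~ Binomial(6, 0.31), P(Y ≤ 6) = 1 − P(X ≤ 1).
  k=0: C(6,0)·0.31^0·0.69^6 = 0.107918
  k=1: C(6,1)·0.31^1·0.69^5 = 0.290910
1 − 0.398828 = 0.601172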